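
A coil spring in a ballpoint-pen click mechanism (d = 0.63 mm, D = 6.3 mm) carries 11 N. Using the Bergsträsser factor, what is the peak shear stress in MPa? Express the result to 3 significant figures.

Spring index C = D/d = 6.3/0.63 = 10.0000
K_B = (4C+2)/(4C−3) = 42.000/37.000 = 1.1351
τ₀ = 8FD/(πd³) = 8·11·6.3/(π·0.63³) = 554.4/0.78555 = 705.75 MPa
τ_max = K·τ₀ = 1.1351 × 705.75 = 801.12 MPa

801 MPa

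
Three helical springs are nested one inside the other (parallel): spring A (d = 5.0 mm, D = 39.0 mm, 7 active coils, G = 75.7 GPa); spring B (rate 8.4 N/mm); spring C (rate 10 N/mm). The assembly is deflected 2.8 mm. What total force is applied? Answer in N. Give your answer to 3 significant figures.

91.4 N

k_A = Gd⁴/(8D³N_a) = (75.7×10³)(5.0⁴)/(8·39.0³·7) = 14.243 N/mm
Parallel: k_eq = 14.243 + 8.4 + 10 = 32.643 N/mm
F = k_eq·δ = 32.643·2.8 = 91.4 N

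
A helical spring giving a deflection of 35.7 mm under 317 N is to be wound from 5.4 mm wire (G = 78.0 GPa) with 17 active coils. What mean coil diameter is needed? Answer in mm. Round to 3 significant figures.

38.0 mm

Required rate k = F/δ = 317/35.7 = 8.8796 N/mm
D = (Gd⁴/(8N_a·k))^(1/3) = (78.0×10³·5.4⁴/(8·17·8.8796))^(1/3)
  = (54921.2)^(1/3) = 38.0113 mm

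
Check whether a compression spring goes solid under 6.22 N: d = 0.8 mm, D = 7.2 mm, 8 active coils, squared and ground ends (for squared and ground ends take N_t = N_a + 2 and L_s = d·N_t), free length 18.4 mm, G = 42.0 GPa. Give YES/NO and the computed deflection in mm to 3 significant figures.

k = Gd⁴/(8D³N_a) = (42.0×10³)(0.8⁴)/(8·7.2³·8) = 0.72016 N/mm
N_t = 10; L_s = 0.8·10 = 8 mm; δ_solid = L₀ − L_s = 18.4 − 8 = 10.4 mm
δ = F/k = 6.22/0.72016 = 8.6369 mm
δ < δ_solid → spring does not go solid

NO, δ = 8.64 mm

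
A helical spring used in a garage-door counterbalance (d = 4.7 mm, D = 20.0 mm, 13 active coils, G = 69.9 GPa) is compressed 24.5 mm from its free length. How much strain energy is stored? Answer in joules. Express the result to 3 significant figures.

12.3 J

k = Gd⁴/(8D³N_a) = (69.9×10³)(4.7⁴)/(8·20.0³·13) = 40.996 N/mm
U = ½kδ² = 0.5 × 40.996 × 24.5² = 12304 N·mm = 12.304 J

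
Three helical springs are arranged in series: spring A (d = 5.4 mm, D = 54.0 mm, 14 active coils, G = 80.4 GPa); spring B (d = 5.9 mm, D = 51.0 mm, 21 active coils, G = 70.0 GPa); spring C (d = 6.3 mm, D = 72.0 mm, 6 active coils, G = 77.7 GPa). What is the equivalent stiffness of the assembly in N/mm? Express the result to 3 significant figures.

k_A = Gd⁴/(8D³N_a) = (80.4×10³)(5.4⁴)/(8·54.0³·14) = 3.8764 N/mm
k_B = Gd⁴/(8D³N_a) = (70.0×10³)(5.9⁴)/(8·51.0³·21) = 3.8062 N/mm
k_C = Gd⁴/(8D³N_a) = (77.7×10³)(6.3⁴)/(8·72.0³·6) = 6.8319 N/mm
Series: 1/k_eq = 1/3.8764 + 1/3.8062 + 1/6.8319 = 0.66707; k_eq = 1.4991 N/mm

1.50 N/mm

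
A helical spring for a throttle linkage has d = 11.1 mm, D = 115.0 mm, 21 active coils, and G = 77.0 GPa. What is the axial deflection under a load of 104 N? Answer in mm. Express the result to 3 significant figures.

22.7 mm

k = Gd⁴/(8D³N_a) = (77.0×10³)(11.1⁴)/(8·115.0³·21) = 4.5749 N/mm
δ = F/k = 104 / 4.5749 = 22.733 mm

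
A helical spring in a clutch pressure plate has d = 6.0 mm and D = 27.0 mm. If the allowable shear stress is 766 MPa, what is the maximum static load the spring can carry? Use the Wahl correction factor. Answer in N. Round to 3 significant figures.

1780 N

C = D/d = 27.0/6.0 = 4.5000
K_W = (4C−1)/(4C−4) + 0.615/C = 17.000/14.000 + 0.1367 = 1.3510
τ_max = K·8FD/(πd³) → F_max = τ_allow·πd³/(8DK)
F_max = 766·π·6.0³/(8·27.0·1.3510) = 5.198e+05/291.81 = 1781.3 N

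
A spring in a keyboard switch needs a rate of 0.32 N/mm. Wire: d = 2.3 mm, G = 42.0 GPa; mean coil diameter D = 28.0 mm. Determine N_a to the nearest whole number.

21

N_a = Gd⁴/(8D³k) = (42.0×10³ × 2.3⁴)/(8 × 28.0³ × 0.32)
    = 1.17533e+06 / 56197.1 = 20.91 → 21 coils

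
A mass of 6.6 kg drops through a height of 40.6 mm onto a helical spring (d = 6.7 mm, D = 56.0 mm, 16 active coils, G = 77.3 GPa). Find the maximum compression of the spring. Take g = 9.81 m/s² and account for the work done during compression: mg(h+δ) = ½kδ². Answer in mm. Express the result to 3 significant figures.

38.4 mm

k = Gd⁴/(8D³N_a) = (77.3×10³)(6.7⁴)/(8·56.0³·16) = 6.9295 N/mm
W = mg = 6.6 × 9.81 = 64.746 N
½kδ² − Wδ − Wh = 0 → δ = (W + √(W² + 2kWh))/k
δ = (64.746 + √(4192 + 36431.2))/6.9295 = (64.746 + 201.55)/6.9295 = 38.429 mm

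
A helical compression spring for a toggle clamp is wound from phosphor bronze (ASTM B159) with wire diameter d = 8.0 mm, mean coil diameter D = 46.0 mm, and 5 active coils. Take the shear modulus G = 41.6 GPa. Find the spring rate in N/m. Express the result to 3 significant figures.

k = Gd⁴/(8D³N_a) = (41.6×10³ × 8.0⁴) / (8 × 46.0³ × 5)
  = 1.70394e+08 / 3.89344e+06 = 43.764 N/mm = 43764 N/m

43800 N/m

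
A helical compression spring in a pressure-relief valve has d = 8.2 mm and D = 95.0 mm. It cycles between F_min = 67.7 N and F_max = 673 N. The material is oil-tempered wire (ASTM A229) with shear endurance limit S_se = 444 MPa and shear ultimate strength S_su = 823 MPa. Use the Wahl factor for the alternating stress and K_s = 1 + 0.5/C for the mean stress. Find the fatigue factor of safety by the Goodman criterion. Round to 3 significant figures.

C = D/d = 95.0/8.2 = 11.5854; K_W = (4C−1)/(4C−4)+0.615/C = 1.1239; K_s = 1+0.5/C = 1.0432
F_a = (F_max−F_min)/2 = 302.65 N; F_m = (F_max+F_min)/2 = 370.35 N
τ_a = K_W·8F_aD/(πd³) = 1.1239 × 132.79 = 149.25 MPa
τ_m = K_s·8F_mD/(πd³) = 1.0432 × 162.49 = 169.51 MPa
Goodman: 1/n_f = τ_a/S_se + τ_m/S_su = 149.25/444 + 169.51/823 = 0.33614 + 0.20596 = 0.5421
n_f = 1/0.5421 = 1.845

1.84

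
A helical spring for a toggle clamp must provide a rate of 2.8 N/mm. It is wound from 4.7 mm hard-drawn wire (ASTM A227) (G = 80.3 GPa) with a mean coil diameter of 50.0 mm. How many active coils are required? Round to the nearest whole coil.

N_a = Gd⁴/(8D³k) = (80.3×10³ × 4.7⁴)/(8 × 50.0³ × 2.8)
    = 3.91838e+07 / 2.8e+06 = 13.99 → 14 coils

14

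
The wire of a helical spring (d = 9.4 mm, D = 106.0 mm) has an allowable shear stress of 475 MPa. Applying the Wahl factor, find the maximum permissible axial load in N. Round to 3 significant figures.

C = D/d = 106.0/9.4 = 11.2766
K_W = (4C−1)/(4C−4) + 0.615/C = 44.106/41.106 + 0.0545 = 1.1275
τ_max = K·8FD/(πd³) → F_max = τ_allow·πd³/(8DK)
F_max = 475·π·9.4³/(8·106.0·1.1275) = 1.2394e+06/956.14 = 1296.3 N

1300 N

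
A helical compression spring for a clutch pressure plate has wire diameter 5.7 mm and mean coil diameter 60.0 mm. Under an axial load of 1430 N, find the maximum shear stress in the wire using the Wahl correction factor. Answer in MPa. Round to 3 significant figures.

Spring index C = D/d = 60.0/5.7 = 10.5263
K_W = (4C−1)/(4C−4) + 0.615/C = 41.105/38.105 + 0.0584 = 1.1372
τ₀ = 8FD/(πd³) = 8·1430·60.0/(π·5.7³) = 686400/581.8 = 1179.8 MPa
τ_max = K·τ₀ = 1.1372 × 1179.8 = 1341.6 MPa

1340 MPa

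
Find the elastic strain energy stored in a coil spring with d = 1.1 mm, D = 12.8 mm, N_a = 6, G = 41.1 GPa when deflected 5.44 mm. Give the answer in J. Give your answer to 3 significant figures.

0.00885 J

k = Gd⁴/(8D³N_a) = (41.1×10³)(1.1⁴)/(8·12.8³·6) = 0.59778 N/mm
U = ½kδ² = 0.5 × 0.59778 × 5.44² = 8.8452 N·mm = 0.0088452 J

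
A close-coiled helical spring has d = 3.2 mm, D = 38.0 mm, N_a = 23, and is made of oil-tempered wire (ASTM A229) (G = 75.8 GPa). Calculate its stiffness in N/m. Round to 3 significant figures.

k = Gd⁴/(8D³N_a) = (75.8×10³ × 3.2⁴) / (8 × 38.0³ × 23)
  = 7.94821e+06 / 1.00964e+07 = 0.78723 N/mm = 787.23 N/m

787 N/m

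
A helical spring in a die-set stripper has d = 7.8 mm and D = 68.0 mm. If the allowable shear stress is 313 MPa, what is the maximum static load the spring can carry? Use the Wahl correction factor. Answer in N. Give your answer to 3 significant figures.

C = D/d = 68.0/7.8 = 8.7179
K_W = (4C−1)/(4C−4) + 0.615/C = 33.872/30.872 + 0.0705 = 1.1677
τ_max = K·8FD/(πd³) → F_max = τ_allow·πd³/(8DK)
F_max = 313·π·7.8³/(8·68.0·1.1677) = 4.6664e+05/635.24 = 734.58 N

735 N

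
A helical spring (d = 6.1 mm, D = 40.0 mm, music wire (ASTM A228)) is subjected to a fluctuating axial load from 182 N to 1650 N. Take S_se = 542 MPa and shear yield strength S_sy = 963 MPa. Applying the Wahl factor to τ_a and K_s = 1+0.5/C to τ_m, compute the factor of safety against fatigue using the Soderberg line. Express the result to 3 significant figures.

0.829

C = D/d = 40.0/6.1 = 6.5574; K_W = (4C−1)/(4C−4)+0.615/C = 1.2287; K_s = 1+0.5/C = 1.0762
F_a = (F_max−F_min)/2 = 734 N; F_m = (F_max+F_min)/2 = 916 N
τ_a = K_W·8F_aD/(πd³) = 1.2287 × 329.39 = 404.73 MPa
τ_m = K_s·8F_mD/(πd³) = 1.0762 × 411.06 = 442.4 MPa
Soderberg: 1/n_f = τ_a/S_se + τ_m/S_sy = 404.73/542 + 442.4/963 = 0.74674 + 0.45940 = 1.2061
n_f = 1/1.2061 = 0.8291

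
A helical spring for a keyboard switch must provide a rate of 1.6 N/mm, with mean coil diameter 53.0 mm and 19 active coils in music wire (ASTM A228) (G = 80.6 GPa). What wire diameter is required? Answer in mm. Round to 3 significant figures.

4.60 mm

d = (8D³N_a·k / G)^(1/4) = (8·53.0³·19·1.6 / (80.6×10³))^0.25
  = (449.22)^0.25 = 4.6038 mm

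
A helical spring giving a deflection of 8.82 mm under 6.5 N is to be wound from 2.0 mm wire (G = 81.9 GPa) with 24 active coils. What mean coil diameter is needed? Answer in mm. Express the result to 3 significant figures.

Required rate k = F/δ = 6.5/8.82 = 0.73696 N/mm
D = (Gd⁴/(8N_a·k))^(1/3) = (81.9×10³·2.0⁴/(8·24·0.73696))^(1/3)
  = (9261)^(1/3) = 21.0000 mm

21.0 mm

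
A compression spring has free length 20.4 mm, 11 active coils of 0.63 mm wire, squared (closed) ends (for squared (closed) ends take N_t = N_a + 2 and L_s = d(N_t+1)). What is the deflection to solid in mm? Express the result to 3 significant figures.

N_t = 13; L_s = 0.63·14 = 8.82 mm
δ_solid = L₀ − L_s = 20.4 − 8.82 = 11.58 mm

11.6 mm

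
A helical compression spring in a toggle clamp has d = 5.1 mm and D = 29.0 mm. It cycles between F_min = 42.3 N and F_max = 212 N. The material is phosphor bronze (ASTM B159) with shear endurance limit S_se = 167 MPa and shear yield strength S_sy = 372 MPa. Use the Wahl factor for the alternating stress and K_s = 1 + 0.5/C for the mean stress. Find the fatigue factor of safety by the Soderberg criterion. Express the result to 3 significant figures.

1.77

C = D/d = 29.0/5.1 = 5.6863; K_W = (4C−1)/(4C−4)+0.615/C = 1.2682; K_s = 1+0.5/C = 1.0879
F_a = (F_max−F_min)/2 = 84.85 N; F_m = (F_max+F_min)/2 = 127.15 N
τ_a = K_W·8F_aD/(πd³) = 1.2682 × 47.237 = 59.905 MPa
τ_m = K_s·8F_mD/(πd³) = 1.0879 × 70.785 = 77.01 MPa
Soderberg: 1/n_f = τ_a/S_se + τ_m/S_sy = 59.905/167 + 77.01/372 = 0.35872 + 0.20702 = 0.56573
n_f = 1/0.56573 = 1.768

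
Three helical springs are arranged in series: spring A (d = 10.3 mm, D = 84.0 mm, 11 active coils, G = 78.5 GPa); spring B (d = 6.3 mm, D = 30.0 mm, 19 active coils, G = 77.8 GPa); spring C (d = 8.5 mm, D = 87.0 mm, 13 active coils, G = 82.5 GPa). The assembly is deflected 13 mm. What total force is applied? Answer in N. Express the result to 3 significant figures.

51.7 N

k_A = Gd⁴/(8D³N_a) = (78.5×10³)(10.3⁴)/(8·84.0³·11) = 16.939 N/mm
k_B = Gd⁴/(8D³N_a) = (77.8×10³)(6.3⁴)/(8·30.0³·19) = 29.863 N/mm
k_C = Gd⁴/(8D³N_a) = (82.5×10³)(8.5⁴)/(8·87.0³·13) = 6.2884 N/mm
Series: 1/k_eq = 1/16.939 + 1/29.863 + 1/6.2884 = 0.25154; k_eq = 3.9755 N/mm
F = k_eq·δ = 3.9755·13 = 51.681 N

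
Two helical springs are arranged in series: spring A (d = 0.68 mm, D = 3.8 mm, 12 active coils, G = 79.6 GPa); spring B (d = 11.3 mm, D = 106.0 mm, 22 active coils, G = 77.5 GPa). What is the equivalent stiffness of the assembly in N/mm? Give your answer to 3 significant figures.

2.10 N/mm

k_A = Gd⁴/(8D³N_a) = (79.6×10³)(0.68⁴)/(8·3.8³·12) = 3.2309 N/mm
k_B = Gd⁴/(8D³N_a) = (77.5×10³)(11.3⁴)/(8·106.0³·22) = 6.0282 N/mm
Series: 1/k_eq = 1/3.2309 + 1/6.0282 = 0.4754; k_eq = 2.1035 N/mm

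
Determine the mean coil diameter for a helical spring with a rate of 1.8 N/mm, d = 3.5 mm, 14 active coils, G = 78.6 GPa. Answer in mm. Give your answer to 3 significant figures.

D = (Gd⁴/(8N_a·k))^(1/3) = (78.6×10³·3.5⁴/(8·14·1.8))^(1/3)
  = (58506.5)^(1/3) = 38.8211 mm

38.8 mm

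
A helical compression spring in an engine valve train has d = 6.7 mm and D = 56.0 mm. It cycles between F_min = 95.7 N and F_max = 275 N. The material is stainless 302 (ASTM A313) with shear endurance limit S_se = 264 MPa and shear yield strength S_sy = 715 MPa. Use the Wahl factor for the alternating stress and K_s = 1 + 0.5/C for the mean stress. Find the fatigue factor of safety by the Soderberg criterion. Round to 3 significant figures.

C = D/d = 56.0/6.7 = 8.3582; K_W = (4C−1)/(4C−4)+0.615/C = 1.1755; K_s = 1+0.5/C = 1.0598
F_a = (F_max−F_min)/2 = 89.65 N; F_m = (F_max+F_min)/2 = 185.35 N
τ_a = K_W·8F_aD/(πd³) = 1.1755 × 42.506 = 49.967 MPa
τ_m = K_s·8F_mD/(πd³) = 1.0598 × 87.881 = 93.138 MPa
Soderberg: 1/n_f = τ_a/S_se + τ_m/S_sy = 49.967/264 + 93.138/715 = 0.18927 + 0.13026 = 0.31953
n_f = 1/0.31953 = 3.13

3.13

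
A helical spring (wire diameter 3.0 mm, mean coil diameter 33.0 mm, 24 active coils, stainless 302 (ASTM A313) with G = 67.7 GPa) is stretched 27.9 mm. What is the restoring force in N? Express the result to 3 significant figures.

22.2 N

k = Gd⁴/(8D³N_a) = (67.7×10³)(3.0⁴)/(8·33.0³·24) = 0.79475 N/mm
F = k·δ = 0.79475 × 27.9 = 22.174 N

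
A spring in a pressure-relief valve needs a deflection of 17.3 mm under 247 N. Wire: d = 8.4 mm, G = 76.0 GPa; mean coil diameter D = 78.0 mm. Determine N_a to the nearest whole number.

Required rate k = F/δ = 247/17.3 = 14.277 N/mm
N_a = Gd⁴/(8D³k) = (76.0×10³ × 8.4⁴)/(8 × 78.0³ × 14.277)
    = 3.78382e+08 / 5.42032e+07 = 6.981 → 7 coils

7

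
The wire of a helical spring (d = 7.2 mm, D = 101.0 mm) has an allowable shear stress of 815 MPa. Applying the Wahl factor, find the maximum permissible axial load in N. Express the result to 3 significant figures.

1070 N

C = D/d = 101.0/7.2 = 14.0278
K_W = (4C−1)/(4C−4) + 0.615/C = 55.111/52.111 + 0.0438 = 1.1014
τ_max = K·8FD/(πd³) → F_max = τ_allow·πd³/(8DK)
F_max = 815·π·7.2³/(8·101.0·1.1014) = 9.5566e+05/889.94 = 1073.9 N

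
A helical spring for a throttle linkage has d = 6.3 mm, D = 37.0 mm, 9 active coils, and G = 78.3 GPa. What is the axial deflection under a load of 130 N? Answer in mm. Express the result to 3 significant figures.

k = Gd⁴/(8D³N_a) = (78.3×10³)(6.3⁴)/(8·37.0³·9) = 33.821 N/mm
δ = F/k = 130 / 33.821 = 3.8438 mm

3.84 mm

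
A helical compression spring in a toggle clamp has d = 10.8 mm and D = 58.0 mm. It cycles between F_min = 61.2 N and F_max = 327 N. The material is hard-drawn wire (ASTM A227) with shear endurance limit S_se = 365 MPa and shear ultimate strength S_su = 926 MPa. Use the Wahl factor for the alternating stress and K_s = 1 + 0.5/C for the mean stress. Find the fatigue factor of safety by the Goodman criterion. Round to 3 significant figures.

C = D/d = 58.0/10.8 = 5.3704; K_W = (4C−1)/(4C−4)+0.615/C = 1.2861; K_s = 1+0.5/C = 1.0931
F_a = (F_max−F_min)/2 = 132.9 N; F_m = (F_max+F_min)/2 = 194.1 N
τ_a = K_W·8F_aD/(πd³) = 1.2861 × 15.582 = 20.04 MPa
τ_m = K_s·8F_mD/(πd³) = 1.0931 × 22.757 = 24.876 MPa
Goodman: 1/n_f = τ_a/S_se + τ_m/S_su = 20.04/365 + 24.876/926 = 0.05491 + 0.02686 = 0.081769
n_f = 1/0.081769 = 12.23

12.2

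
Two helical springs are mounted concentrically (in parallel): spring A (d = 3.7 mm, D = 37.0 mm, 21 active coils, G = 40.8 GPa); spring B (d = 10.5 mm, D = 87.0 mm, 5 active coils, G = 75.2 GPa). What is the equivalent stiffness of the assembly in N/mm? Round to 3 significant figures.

35.6 N/mm

k_A = Gd⁴/(8D³N_a) = (40.8×10³)(3.7⁴)/(8·37.0³·21) = 0.89857 N/mm
k_B = Gd⁴/(8D³N_a) = (75.2×10³)(10.5⁴)/(8·87.0³·5) = 34.702 N/mm
Parallel: k_eq = 0.89857 + 34.702 = 35.601 N/mm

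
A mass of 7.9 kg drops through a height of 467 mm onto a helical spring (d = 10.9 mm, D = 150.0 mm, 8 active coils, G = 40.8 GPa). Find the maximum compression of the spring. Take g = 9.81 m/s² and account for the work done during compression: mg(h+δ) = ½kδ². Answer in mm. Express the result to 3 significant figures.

196 mm

k = Gd⁴/(8D³N_a) = (40.8×10³)(10.9⁴)/(8·150.0³·8) = 2.6663 N/mm
W = mg = 7.9 × 9.81 = 77.499 N
½kδ² − Wδ − Wh = 0 → δ = (W + √(W² + 2kWh))/k
δ = (77.499 + √(6006.1 + 192999))/2.6663 = (77.499 + 446.1)/2.6663 = 196.38 mm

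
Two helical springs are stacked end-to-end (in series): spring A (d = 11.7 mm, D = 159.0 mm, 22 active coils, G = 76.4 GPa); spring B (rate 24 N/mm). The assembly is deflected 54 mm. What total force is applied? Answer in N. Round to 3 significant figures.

k_A = Gd⁴/(8D³N_a) = (76.4×10³)(11.7⁴)/(8·159.0³·22) = 2.0236 N/mm
Series: 1/k_eq = 1/2.0236 + 1/24 = 0.53583; k_eq = 1.8663 N/mm
F = k_eq·δ = 1.8663·54 = 100.78 N

101 N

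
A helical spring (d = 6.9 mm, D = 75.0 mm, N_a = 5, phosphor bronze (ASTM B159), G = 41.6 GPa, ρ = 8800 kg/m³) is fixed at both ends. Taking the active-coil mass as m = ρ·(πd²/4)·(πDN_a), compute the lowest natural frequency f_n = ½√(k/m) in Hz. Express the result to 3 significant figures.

60.0 Hz

k = Gd⁴/(8D³N_a) = (41.6×10³)(6.9⁴)/(8·75.0³·5) = 5.5879 N/mm = 5587.9 N/m
Wire length L = πDN_a = π·75.0·5 = 1178.1 mm
m = ρ·(πd²/4)·L = 8800 × 37.393×10⁻⁶ m² × 1.1781 m = 0.38766 kg
f_n = ½√(k/m) = 0.5·√(5587.9/0.38766) = 0.5·√(14414) = 60.03 Hz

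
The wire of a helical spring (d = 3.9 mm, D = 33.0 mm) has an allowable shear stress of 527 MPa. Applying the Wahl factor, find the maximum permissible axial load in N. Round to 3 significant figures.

317 N

C = D/d = 33.0/3.9 = 8.4615
K_W = (4C−1)/(4C−4) + 0.615/C = 32.846/29.846 + 0.0727 = 1.1732
τ_max = K·8FD/(πd³) → F_max = τ_allow·πd³/(8DK)
F_max = 527·π·3.9³/(8·33.0·1.1732) = 98210/309.72 = 317.09 N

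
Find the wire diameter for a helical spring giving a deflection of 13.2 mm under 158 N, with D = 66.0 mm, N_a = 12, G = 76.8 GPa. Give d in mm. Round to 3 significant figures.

8.10 mm

Required rate k = F/δ = 158/13.2 = 11.97 N/mm
d = (8D³N_a·k / G)^(1/4) = (8·66.0³·12·11.97 / (76.8×10³))^0.25
  = (4301.6)^0.25 = 8.0985 mm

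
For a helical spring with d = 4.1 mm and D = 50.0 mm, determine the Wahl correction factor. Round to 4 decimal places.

1.1174

C = D/d = 50.0/4.1 = 12.1951
K_W = (4C−1)/(4C−4) + 0.615/C = 47.780/44.780 + 0.0504 = 1.1174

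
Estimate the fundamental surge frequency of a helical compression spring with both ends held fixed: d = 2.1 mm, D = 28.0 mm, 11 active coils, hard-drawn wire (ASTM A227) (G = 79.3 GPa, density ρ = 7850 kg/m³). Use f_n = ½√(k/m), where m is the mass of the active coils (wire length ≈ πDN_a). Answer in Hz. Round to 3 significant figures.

87.1 Hz

k = Gd⁴/(8D³N_a) = (79.3×10³)(2.1⁴)/(8·28.0³·11) = 0.79835 N/mm = 798.35 N/m
Wire length L = πDN_a = π·28.0·11 = 967.61 mm
m = ρ·(πd²/4)·L = 7850 × 3.4636×10⁻⁶ m² × 0.96761 m = 0.026309 kg
f_n = ½√(k/m) = 0.5·√(798.35/0.026309) = 0.5·√(30346) = 87.1 Hz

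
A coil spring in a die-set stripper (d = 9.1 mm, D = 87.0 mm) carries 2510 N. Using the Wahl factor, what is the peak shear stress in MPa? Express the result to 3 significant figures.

850 MPa

Spring index C = D/d = 87.0/9.1 = 9.5604
K_W = (4C−1)/(4C−4) + 0.615/C = 37.242/34.242 + 0.0643 = 1.1519
τ₀ = 8FD/(πd³) = 8·2510·87.0/(π·9.1³) = 1.74696e+06/2367.4 = 737.92 MPa
τ_max = K·τ₀ = 1.1519 × 737.92 = 850.04 MPa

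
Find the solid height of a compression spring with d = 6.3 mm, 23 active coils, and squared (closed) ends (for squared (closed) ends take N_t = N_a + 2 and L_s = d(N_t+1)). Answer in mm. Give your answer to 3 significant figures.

squared (closed) ends: N_t = N_a + 2 = 23 + 2 = 25
L_s = d·(N_t+1) = 6.3 × 26 = 163.8 mm

164 mm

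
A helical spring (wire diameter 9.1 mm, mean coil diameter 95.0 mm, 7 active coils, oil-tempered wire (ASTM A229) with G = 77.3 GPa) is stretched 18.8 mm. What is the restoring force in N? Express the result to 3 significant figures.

208 N

k = Gd⁴/(8D³N_a) = (77.3×10³)(9.1⁴)/(8·95.0³·7) = 11.04 N/mm
F = k·δ = 11.04 × 18.8 = 207.56 N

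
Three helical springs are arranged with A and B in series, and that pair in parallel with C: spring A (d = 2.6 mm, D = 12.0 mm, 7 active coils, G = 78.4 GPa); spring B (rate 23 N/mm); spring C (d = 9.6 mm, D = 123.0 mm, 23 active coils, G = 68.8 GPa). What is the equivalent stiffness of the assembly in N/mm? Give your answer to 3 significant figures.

15.9 N/mm

k_A = Gd⁴/(8D³N_a) = (78.4×10³)(2.6⁴)/(8·12.0³·7) = 37.024 N/mm
k_C = Gd⁴/(8D³N_a) = (68.8×10³)(9.6⁴)/(8·123.0³·23) = 1.7066 N/mm
Springs A,B series: k_AB = 1/(1/37.024+1/23) = 14.187 N/mm; parallel with C: k_eq = 14.187+1.7066 = 15.893 N/mm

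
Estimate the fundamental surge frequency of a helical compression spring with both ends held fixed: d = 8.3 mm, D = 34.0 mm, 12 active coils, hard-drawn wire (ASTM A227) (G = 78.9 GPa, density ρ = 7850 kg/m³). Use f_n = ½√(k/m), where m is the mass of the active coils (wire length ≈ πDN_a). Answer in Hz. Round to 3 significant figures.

213 Hz

k = Gd⁴/(8D³N_a) = (78.9×10³)(8.3⁴)/(8·34.0³·12) = 99.239 N/mm = 99239 N/m
Wire length L = πDN_a = π·34.0·12 = 1281.8 mm
m = ρ·(πd²/4)·L = 7850 × 54.106×10⁻⁶ m² × 1.2818 m = 0.54441 kg
f_n = ½√(k/m) = 0.5·√(99239/0.54441) = 0.5·√(1.8229e+05) = 213.48 Hz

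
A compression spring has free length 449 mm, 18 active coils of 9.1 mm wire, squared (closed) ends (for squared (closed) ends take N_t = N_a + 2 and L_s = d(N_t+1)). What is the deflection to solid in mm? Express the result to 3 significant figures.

N_t = 20; L_s = 9.1·21 = 191.1 mm
δ_solid = L₀ − L_s = 449 − 191.1 = 257.9 mm

258 mm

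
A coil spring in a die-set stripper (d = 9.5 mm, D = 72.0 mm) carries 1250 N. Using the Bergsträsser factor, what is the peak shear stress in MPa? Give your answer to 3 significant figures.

Spring index C = D/d = 72.0/9.5 = 7.5789
K_B = (4C+2)/(4C−3) = 32.316/27.316 = 1.1830
τ₀ = 8FD/(πd³) = 8·1250·72.0/(π·9.5³) = 720000/2693.5 = 267.31 MPa
τ_max = K·τ₀ = 1.1830 × 267.31 = 316.24 MPa

316 MPa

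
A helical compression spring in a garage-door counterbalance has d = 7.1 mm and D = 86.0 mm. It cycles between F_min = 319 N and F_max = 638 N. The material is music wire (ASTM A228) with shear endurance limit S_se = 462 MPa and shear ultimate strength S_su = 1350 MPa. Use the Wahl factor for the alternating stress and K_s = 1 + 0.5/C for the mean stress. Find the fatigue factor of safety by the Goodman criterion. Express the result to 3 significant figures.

2.16

C = D/d = 86.0/7.1 = 12.1127; K_W = (4C−1)/(4C−4)+0.615/C = 1.1183; K_s = 1+0.5/C = 1.0413
F_a = (F_max−F_min)/2 = 159.5 N; F_m = (F_max+F_min)/2 = 478.5 N
τ_a = K_W·8F_aD/(πd³) = 1.1183 × 97.594 = 109.14 MPa
τ_m = K_s·8F_mD/(πd³) = 1.0413 × 292.78 = 304.87 MPa
Goodman: 1/n_f = τ_a/S_se + τ_m/S_su = 109.14/462 + 304.87/1350 = 0.23623 + 0.22583 = 0.46205
n_f = 1/0.46205 = 2.164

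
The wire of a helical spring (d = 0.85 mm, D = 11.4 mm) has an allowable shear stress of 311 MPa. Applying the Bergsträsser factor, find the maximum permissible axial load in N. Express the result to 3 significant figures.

5.99 N

C = D/d = 11.4/0.85 = 13.4118
K_B = (4C+2)/(4C−3) = 55.647/50.647 = 1.0987
τ_max = K·8FD/(πd³) → F_max = τ_allow·πd³/(8DK)
F_max = 311·π·0.85³/(8·11.4·1.0987) = 600.02/100.2 = 5.988 N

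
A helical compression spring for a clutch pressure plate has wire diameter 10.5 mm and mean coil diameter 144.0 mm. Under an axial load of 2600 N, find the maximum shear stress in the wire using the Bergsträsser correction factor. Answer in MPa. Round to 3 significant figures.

903 MPa

Spring index C = D/d = 144.0/10.5 = 13.7143
K_B = (4C+2)/(4C−3) = 56.857/51.857 = 1.0964
τ₀ = 8FD/(πd³) = 8·2600·144.0/(π·10.5³) = 2.9952e+06/3636.8 = 823.58 MPa
τ_max = K·τ₀ = 1.0964 × 823.58 = 902.99 MPa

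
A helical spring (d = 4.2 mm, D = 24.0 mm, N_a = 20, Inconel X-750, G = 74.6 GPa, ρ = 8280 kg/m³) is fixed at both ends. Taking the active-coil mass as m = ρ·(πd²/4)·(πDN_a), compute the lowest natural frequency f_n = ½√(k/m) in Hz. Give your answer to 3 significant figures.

k = Gd⁴/(8D³N_a) = (74.6×10³)(4.2⁴)/(8·24.0³·20) = 10.495 N/mm = 10495 N/m
Wire length L = πDN_a = π·24.0·20 = 1508 mm
m = ρ·(πd²/4)·L = 8280 × 13.854×10⁻⁶ m² × 1.508 m = 0.17299 kg
f_n = ½√(k/m) = 0.5·√(10495/0.17299) = 0.5·√(60670) = 123.16 Hz

123 Hz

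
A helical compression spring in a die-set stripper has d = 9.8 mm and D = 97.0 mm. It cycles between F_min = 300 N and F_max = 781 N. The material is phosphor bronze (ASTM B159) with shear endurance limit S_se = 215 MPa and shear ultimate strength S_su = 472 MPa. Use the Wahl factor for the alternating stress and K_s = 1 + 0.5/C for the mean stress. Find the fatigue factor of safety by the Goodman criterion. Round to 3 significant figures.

C = D/d = 97.0/9.8 = 9.8980; K_W = (4C−1)/(4C−4)+0.615/C = 1.1464; K_s = 1+0.5/C = 1.0505
F_a = (F_max−F_min)/2 = 240.5 N; F_m = (F_max+F_min)/2 = 540.5 N
τ_a = K_W·8F_aD/(πd³) = 1.1464 × 63.117 = 72.359 MPa
τ_m = K_s·8F_mD/(πd³) = 1.0505 × 141.85 = 149.02 MPa
Goodman: 1/n_f = τ_a/S_se + τ_m/S_su = 72.359/215 + 149.02/472 = 0.33655 + 0.31571 = 0.65227
n_f = 1/0.65227 = 1.533

1.53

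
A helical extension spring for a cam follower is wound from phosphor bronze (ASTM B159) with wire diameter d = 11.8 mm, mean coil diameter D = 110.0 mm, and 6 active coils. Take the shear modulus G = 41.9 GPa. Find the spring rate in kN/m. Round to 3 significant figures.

12.7 kN/m

k = Gd⁴/(8D³N_a) = (41.9×10³ × 11.8⁴) / (8 × 110.0³ × 6)
  = 8.12348e+08 / 6.3888e+07 = 12.715 N/mm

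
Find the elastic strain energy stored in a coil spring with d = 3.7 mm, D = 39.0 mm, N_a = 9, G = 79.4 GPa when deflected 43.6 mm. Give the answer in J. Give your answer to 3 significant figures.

3.31 J

k = Gd⁴/(8D³N_a) = (79.4×10³)(3.7⁴)/(8·39.0³·9) = 3.4842 N/mm
U = ½kδ² = 0.5 × 3.4842 × 43.6² = 3311.6 N·mm = 3.3116 J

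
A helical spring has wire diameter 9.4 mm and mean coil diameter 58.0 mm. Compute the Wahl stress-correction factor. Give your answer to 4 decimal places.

C = D/d = 58.0/9.4 = 6.1702
K_W = (4C−1)/(4C−4) + 0.615/C = 23.681/20.681 + 0.0997 = 1.2447

1.2447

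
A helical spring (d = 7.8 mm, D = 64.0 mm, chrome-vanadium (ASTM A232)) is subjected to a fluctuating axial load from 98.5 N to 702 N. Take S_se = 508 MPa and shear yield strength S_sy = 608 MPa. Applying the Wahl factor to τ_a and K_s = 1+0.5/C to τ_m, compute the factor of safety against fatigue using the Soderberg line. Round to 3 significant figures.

2.08

C = D/d = 64.0/7.8 = 8.2051; K_W = (4C−1)/(4C−4)+0.615/C = 1.1790; K_s = 1+0.5/C = 1.0609
F_a = (F_max−F_min)/2 = 301.75 N; F_m = (F_max+F_min)/2 = 400.25 N
τ_a = K_W·8F_aD/(πd³) = 1.1790 × 103.63 = 122.18 MPa
τ_m = K_s·8F_mD/(πd³) = 1.0609 × 137.46 = 145.83 MPa
Soderberg: 1/n_f = τ_a/S_se + τ_m/S_sy = 122.18/508 + 145.83/608 = 0.24052 + 0.23986 = 0.48038
n_f = 1/0.48038 = 2.082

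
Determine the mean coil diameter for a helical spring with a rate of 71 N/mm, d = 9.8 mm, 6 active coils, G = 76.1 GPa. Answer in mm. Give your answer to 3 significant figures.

59.1 mm

D = (Gd⁴/(8N_a·k))^(1/3) = (76.1×10³·9.8⁴/(8·6·71))^(1/3)
  = (205963)^(1/3) = 59.0559 mm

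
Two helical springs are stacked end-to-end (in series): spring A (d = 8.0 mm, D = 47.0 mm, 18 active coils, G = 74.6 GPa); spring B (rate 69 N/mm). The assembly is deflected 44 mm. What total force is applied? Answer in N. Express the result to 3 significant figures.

k_A = Gd⁴/(8D³N_a) = (74.6×10³)(8.0⁴)/(8·47.0³·18) = 20.438 N/mm
Series: 1/k_eq = 1/20.438 + 1/69 = 0.063421; k_eq = 15.768 N/mm
F = k_eq·δ = 15.768·44 = 693.78 N

694 N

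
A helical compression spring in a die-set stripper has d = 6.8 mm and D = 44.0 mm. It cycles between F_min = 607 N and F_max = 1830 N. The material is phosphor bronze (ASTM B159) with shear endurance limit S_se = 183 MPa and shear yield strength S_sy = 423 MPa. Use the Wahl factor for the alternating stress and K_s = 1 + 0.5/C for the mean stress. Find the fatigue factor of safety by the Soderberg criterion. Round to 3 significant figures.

C = D/d = 44.0/6.8 = 6.4706; K_W = (4C−1)/(4C−4)+0.615/C = 1.2321; K_s = 1+0.5/C = 1.0773
F_a = (F_max−F_min)/2 = 611.5 N; F_m = (F_max+F_min)/2 = 1218.5 N
τ_a = K_W·8F_aD/(πd³) = 1.2321 × 217.9 = 268.49 MPa
τ_m = K_s·8F_mD/(πd³) = 1.0773 × 434.2 = 467.75 MPa
Soderberg: 1/n_f = τ_a/S_se + τ_m/S_sy = 268.49/183 + 467.75/423 = 1.46714 + 1.10580 = 2.5729
n_f = 1/2.5729 = 0.3887

0.389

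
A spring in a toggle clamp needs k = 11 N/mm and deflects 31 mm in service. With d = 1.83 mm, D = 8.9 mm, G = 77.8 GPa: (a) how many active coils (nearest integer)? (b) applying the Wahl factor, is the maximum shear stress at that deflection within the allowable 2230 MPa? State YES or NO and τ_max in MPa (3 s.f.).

N_a = Gd⁴/(8D³k) = (77.8×10³)(1.83⁴)/(8·8.9³·11) = 14.06 → N_a = 14
Actual rate k = Gd⁴/(8D³·14) = 11.051 N/mm
Working load F = kδ = 11.051·31 = 342.58 N
C = 8.9/1.83 = 4.8634; K_W = (4C−1)/(4C−4)+0.615/C = 1.3206
τ_max = K_W·8FD/(πd³) = 1.3206·1266.9 = 1673 MPa
τ_max ≤ 2230 MPa → acceptable

(a) 14 coils; (b) YES, τ_max = 1670 MPa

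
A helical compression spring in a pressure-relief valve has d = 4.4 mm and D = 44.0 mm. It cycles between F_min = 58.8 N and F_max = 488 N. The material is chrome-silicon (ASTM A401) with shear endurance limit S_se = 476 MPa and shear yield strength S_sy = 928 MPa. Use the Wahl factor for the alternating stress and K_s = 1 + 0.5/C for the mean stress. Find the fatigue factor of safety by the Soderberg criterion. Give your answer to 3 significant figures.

C = D/d = 44.0/4.4 = 10.0000; K_W = (4C−1)/(4C−4)+0.615/C = 1.1448; K_s = 1+0.5/C = 1.0500
F_a = (F_max−F_min)/2 = 214.6 N; F_m = (F_max+F_min)/2 = 273.4 N
τ_a = K_W·8F_aD/(πd³) = 1.1448 × 282.27 = 323.15 MPa
τ_m = K_s·8F_mD/(πd³) = 1.0500 × 359.61 = 377.59 MPa
Soderberg: 1/n_f = τ_a/S_se + τ_m/S_sy = 323.15/476 + 377.59/928 = 0.67889 + 0.40689 = 1.0858
n_f = 1/1.0858 = 0.921

0.921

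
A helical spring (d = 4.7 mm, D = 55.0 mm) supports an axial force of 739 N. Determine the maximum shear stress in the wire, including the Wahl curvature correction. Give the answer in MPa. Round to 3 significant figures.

Spring index C = D/d = 55.0/4.7 = 11.7021
K_W = (4C−1)/(4C−4) + 0.615/C = 45.809/42.809 + 0.0526 = 1.1226
τ₀ = 8FD/(πd³) = 8·739·55.0/(π·4.7³) = 325160/326.17 = 996.9 MPa
τ_max = K·τ₀ = 1.1226 × 996.9 = 1119.2 MPa

1120 MPa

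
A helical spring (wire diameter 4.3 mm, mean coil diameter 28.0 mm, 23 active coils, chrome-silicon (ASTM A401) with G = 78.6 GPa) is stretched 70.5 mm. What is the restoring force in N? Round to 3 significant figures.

469 N

k = Gd⁴/(8D³N_a) = (78.6×10³)(4.3⁴)/(8·28.0³·23) = 6.6528 N/mm
F = k·δ = 6.6528 × 70.5 = 469.02 N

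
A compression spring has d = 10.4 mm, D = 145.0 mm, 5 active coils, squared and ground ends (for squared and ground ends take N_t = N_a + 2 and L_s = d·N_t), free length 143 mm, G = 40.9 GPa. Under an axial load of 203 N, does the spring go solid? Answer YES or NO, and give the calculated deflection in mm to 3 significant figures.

NO, δ = 51.7 mm

k = Gd⁴/(8D³N_a) = (40.9×10³)(10.4⁴)/(8·145.0³·5) = 3.9237 N/mm
N_t = 7; L_s = 10.4·7 = 72.8 mm; δ_solid = L₀ − L_s = 143 − 72.8 = 70.2 mm
δ = F/k = 203/3.9237 = 51.737 mm
δ < δ_solid → spring does not go solid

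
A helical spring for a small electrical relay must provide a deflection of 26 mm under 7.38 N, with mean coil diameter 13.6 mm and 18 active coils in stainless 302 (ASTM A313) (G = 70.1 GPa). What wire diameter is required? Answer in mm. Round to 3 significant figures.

Required rate k = F/δ = 7.38/26 = 0.28385 N/mm
d = (8D³N_a·k / G)^(1/4) = (8·13.6³·18·0.28385 / (70.1×10³))^0.25
  = (1.4667)^0.25 = 1.1005 mm

1.10 mm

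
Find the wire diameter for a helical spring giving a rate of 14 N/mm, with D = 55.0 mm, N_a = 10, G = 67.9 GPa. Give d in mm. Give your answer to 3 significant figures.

7.24 mm

d = (8D³N_a·k / G)^(1/4) = (8·55.0³·10·14 / (67.9×10³))^0.25
  = (2744.3)^0.25 = 7.2378 mm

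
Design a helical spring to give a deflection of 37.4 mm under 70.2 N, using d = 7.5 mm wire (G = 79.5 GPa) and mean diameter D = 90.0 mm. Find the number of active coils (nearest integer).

23

Required rate k = F/δ = 70.2/37.4 = 1.877 N/mm
N_a = Gd⁴/(8D³k) = (79.5×10³ × 7.5⁴)/(8 × 90.0³ × 1.877)
    = 2.51543e+08 / 1.09467e+07 = 22.98 → 23 coils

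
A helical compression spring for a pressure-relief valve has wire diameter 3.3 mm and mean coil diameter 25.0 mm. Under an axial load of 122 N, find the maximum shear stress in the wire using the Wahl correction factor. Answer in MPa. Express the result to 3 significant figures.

258 MPa

Spring index C = D/d = 25.0/3.3 = 7.5758
K_W = (4C−1)/(4C−4) + 0.615/C = 29.303/26.303 + 0.0812 = 1.1952
τ₀ = 8FD/(πd³) = 8·122·25.0/(π·3.3³) = 24400/112.9 = 216.12 MPa
τ_max = K·τ₀ = 1.1952 × 216.12 = 258.32 MPa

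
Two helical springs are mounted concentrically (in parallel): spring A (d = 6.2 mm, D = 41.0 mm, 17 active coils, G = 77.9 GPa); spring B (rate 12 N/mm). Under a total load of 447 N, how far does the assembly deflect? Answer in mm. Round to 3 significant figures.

k_A = Gd⁴/(8D³N_a) = (77.9×10³)(6.2⁴)/(8·41.0³·17) = 12.28 N/mm
Parallel: k_eq = 12.28 + 12 = 24.28 N/mm
δ = F/k_eq = 447/24.28 = 18.41 mm

18.4 mm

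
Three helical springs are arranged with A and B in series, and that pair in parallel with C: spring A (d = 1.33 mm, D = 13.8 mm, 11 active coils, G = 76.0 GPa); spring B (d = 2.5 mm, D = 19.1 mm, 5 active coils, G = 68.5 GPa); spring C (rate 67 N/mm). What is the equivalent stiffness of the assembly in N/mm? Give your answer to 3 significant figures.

k_A = Gd⁴/(8D³N_a) = (76.0×10³)(1.33⁴)/(8·13.8³·11) = 1.0283 N/mm
k_B = Gd⁴/(8D³N_a) = (68.5×10³)(2.5⁴)/(8·19.1³·5) = 9.6004 N/mm
Springs A,B series: k_AB = 1/(1/1.0283+1/9.6004) = 0.92878 N/mm; parallel with C: k_eq = 0.92878+67 = 67.929 N/mm

67.9 N/mm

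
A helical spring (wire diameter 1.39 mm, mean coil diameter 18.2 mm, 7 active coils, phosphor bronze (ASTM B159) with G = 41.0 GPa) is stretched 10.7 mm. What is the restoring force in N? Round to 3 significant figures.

k = Gd⁴/(8D³N_a) = (41.0×10³)(1.39⁴)/(8·18.2³·7) = 0.45336 N/mm
F = k·δ = 0.45336 × 10.7 = 4.8509 N

4.85 N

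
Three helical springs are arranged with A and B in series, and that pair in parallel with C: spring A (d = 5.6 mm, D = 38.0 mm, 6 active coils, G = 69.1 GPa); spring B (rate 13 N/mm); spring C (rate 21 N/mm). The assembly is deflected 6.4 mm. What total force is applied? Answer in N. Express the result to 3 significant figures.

190 N

k_A = Gd⁴/(8D³N_a) = (69.1×10³)(5.6⁴)/(8·38.0³·6) = 25.801 N/mm
Springs A,B series: k_AB = 1/(1/25.801+1/13) = 8.6445 N/mm; parallel with C: k_eq = 8.6445+21 = 29.644 N/mm
F = k_eq·δ = 29.644·6.4 = 189.72 N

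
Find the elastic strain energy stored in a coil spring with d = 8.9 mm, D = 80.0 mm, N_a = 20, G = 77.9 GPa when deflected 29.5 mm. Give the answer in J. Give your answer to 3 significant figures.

k = Gd⁴/(8D³N_a) = (77.9×10³)(8.9⁴)/(8·80.0³·20) = 5.9663 N/mm
U = ½kδ² = 0.5 × 5.9663 × 29.5² = 2596.1 N·mm = 2.5961 J

2.60 J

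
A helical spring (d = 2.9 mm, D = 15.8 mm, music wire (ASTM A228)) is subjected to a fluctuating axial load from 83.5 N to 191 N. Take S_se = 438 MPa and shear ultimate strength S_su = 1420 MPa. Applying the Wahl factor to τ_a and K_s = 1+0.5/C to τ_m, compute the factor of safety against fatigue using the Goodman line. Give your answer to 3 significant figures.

C = D/d = 15.8/2.9 = 5.4483; K_W = (4C−1)/(4C−4)+0.615/C = 1.2815; K_s = 1+0.5/C = 1.0918
F_a = (F_max−F_min)/2 = 53.75 N; F_m = (F_max+F_min)/2 = 137.25 N
τ_a = K_W·8F_aD/(πd³) = 1.2815 × 88.671 = 113.63 MPa
τ_m = K_s·8F_mD/(πd³) = 1.0918 × 226.42 = 247.2 MPa
Goodman: 1/n_f = τ_a/S_se + τ_m/S_su = 113.63/438 + 247.2/1420 = 0.25943 + 0.17408 = 0.43351
n_f = 1/0.43351 = 2.307

2.31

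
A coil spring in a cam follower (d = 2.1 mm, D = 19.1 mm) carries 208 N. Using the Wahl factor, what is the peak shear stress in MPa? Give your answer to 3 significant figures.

Spring index C = D/d = 19.1/2.1 = 9.0952
K_W = (4C−1)/(4C−4) + 0.615/C = 35.381/32.381 + 0.0676 = 1.1603
τ₀ = 8FD/(πd³) = 8·208·19.1/(π·2.1³) = 31782.4/29.094 = 1092.4 MPa
τ_max = K·τ₀ = 1.1603 × 1092.4 = 1267.5 MPa

1270 MPa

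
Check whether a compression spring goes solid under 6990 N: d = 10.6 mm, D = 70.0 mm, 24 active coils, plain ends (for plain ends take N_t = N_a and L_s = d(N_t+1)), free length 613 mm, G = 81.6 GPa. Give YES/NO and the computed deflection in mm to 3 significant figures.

YES, δ = 447 mm

k = Gd⁴/(8D³N_a) = (81.6×10³)(10.6⁴)/(8·70.0³·24) = 15.643 N/mm
N_t = 24; L_s = 10.6·25 = 265 mm; δ_solid = L₀ − L_s = 613 − 265 = 348 mm
δ = F/k = 6990/15.643 = 446.85 mm
δ ≥ δ_solid → spring goes solid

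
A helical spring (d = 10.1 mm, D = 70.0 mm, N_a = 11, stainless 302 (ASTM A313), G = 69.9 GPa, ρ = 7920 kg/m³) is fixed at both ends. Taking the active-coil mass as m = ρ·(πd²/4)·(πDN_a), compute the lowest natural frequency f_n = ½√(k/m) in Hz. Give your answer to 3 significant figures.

62.6 Hz

k = Gd⁴/(8D³N_a) = (69.9×10³)(10.1⁴)/(8·70.0³·11) = 24.098 N/mm = 24098 N/m
Wire length L = πDN_a = π·70.0·11 = 2419 mm
m = ρ·(πd²/4)·L = 7920 × 80.118×10⁻⁶ m² × 2.419 m = 1.535 kg
f_n = ½√(k/m) = 0.5·√(24098/1.535) = 0.5·√(15700) = 62.649 Hz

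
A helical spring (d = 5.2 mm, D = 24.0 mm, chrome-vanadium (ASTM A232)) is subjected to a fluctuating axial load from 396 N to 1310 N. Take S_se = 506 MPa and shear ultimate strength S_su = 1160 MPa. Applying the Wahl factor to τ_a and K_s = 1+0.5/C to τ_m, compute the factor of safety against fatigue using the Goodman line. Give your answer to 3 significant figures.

C = D/d = 24.0/5.2 = 4.6154; K_W = (4C−1)/(4C−4)+0.615/C = 1.3407; K_s = 1+0.5/C = 1.1083
F_a = (F_max−F_min)/2 = 457 N; F_m = (F_max+F_min)/2 = 853 N
τ_a = K_W·8F_aD/(πd³) = 1.3407 × 198.64 = 266.31 MPa
τ_m = K_s·8F_mD/(πd³) = 1.1083 × 370.76 = 410.92 MPa
Goodman: 1/n_f = τ_a/S_se + τ_m/S_su = 266.31/506 + 410.92/1160 = 0.52631 + 0.35424 = 0.88055
n_f = 1/0.88055 = 1.136

1.14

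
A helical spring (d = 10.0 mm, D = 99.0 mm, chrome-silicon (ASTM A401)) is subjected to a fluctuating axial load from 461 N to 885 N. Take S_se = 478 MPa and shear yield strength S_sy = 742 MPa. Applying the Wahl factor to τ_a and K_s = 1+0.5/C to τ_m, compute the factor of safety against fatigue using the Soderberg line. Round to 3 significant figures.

C = D/d = 99.0/10.0 = 9.9000; K_W = (4C−1)/(4C−4)+0.615/C = 1.1464; K_s = 1+0.5/C = 1.0505
F_a = (F_max−F_min)/2 = 212 N; F_m = (F_max+F_min)/2 = 673 N
τ_a = K_W·8F_aD/(πd³) = 1.1464 × 53.446 = 61.269 MPa
τ_m = K_s·8F_mD/(πd³) = 1.0505 × 169.66 = 178.23 MPa
Soderberg: 1/n_f = τ_a/S_se + τ_m/S_sy = 61.269/478 + 178.23/742 = 0.12818 + 0.24021 = 0.36839
n_f = 1/0.36839 = 2.715

2.71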